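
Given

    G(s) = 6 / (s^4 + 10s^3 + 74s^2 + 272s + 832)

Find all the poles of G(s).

s = -1 ± 5j, -4 ± 4j

The poles are the roots of the denominator s^4 + 10s^3 + 74s^2 + 272s + 832 = 0.
No real roots exist; factor into two real quadratics: (s^2 + 2s + 26)(s^2 + 8s + 32) = 0.
Each quadratic gives a conjugate pair via the quadratic formula.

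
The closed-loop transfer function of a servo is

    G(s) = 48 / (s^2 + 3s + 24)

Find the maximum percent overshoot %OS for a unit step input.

%OS ≈ 36.4%

Comparing s^2 + 3s + 24 to s^2 + 2ζωₙs + ωₙ²: ωₙ = √24 ≈ 4.899 rad/s and ζ = 3/(2·√24) ≈ 0.3062.
%OS = 100·exp(−πζ/√(1−ζ²)) = 100·exp(−π·0.3062/√(1−0.3062²)) ≈ 36.4%.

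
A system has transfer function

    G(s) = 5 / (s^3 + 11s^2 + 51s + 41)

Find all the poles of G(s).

The poles are the roots of the denominator s^3 + 11s^2 + 51s + 41 = 0.
Trying s = -1: the polynomial evaluates to 0, so (s + 1) is a factor.
Dividing out leaves s^2 + 10s + 41 = 0.
The quadratic formula then gives s = -5 ± 4j.

s = -5 ± 4j, -1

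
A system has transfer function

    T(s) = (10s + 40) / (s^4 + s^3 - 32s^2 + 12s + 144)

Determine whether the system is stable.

unstable

The denominator s^4 + s^3 - 32s^2 + 12s + 144 factors as (s - 4)(s + 2)(s - 3)(s + 6), giving poles at s = 4, -2, 3, -6.
Since the pole(s) at s = 4, 3 lie in the right half-plane, the system is unstable.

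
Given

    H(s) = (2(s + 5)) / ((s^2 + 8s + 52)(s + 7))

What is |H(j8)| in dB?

Substitute s = j8: numerator = 10 + j16, denominator = -596 + j352.
|H(j8)| = |10 + j16| / |-596 + j352| = 18.868 / 692.18 ≈ 0.02726.
In decibels: 20·log₁₀(0.02726) ≈ -31.3 dB.

|H(j8)|_dB ≈ -31.3 dB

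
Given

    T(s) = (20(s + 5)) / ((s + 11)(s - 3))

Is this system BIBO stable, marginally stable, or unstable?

The poles can be read from the denominator factors: s = -11, 3.
Since the pole(s) at s = 3 lie in the right half-plane, the system is unstable.

unstable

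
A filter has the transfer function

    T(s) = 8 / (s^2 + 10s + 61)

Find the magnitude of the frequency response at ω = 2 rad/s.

|T(j2)| ≈ 0.1324

Substitute s = j2: numerator = 8, denominator = 57 + j20.
|T(j2)| = |8| / |57 + j20| = 8 / 60.407 ≈ 0.1324.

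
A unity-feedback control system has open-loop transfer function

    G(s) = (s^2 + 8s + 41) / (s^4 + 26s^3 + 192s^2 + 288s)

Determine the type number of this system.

The denominator has 1 factor of s at the origin (free integrator), so this is a Type 1 system.

Type 1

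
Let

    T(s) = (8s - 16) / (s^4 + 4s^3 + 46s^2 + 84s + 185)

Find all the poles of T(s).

s = -1 + 6j, -1 - 6j, -1 + 2j, -1 - 2j

The poles are the roots of the denominator s^4 + 4s^3 + 46s^2 + 84s + 185 = 0.
No real roots exist; factor into two real quadratics: (s^2 + 2s + 37)(s^2 + 2s + 5) = 0.
Each quadratic gives a conjugate pair via the quadratic formula.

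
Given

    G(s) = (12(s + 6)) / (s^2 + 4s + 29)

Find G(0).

G(0) = 72/29 ≈ 2.483

Set s = 0: G(0) = (72) / (29) = 72/29.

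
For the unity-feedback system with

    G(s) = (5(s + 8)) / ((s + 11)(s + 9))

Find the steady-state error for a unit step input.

G(s) has no poles at the origin.
This is a Type 0 system. Kp = lim_{s→0} G(s) = 40/99.
e_ss = 1/(1 + Kp) = 1/(1 + 40/99) = 99/139 ≈ 0.7122.

e_ss = 0.7122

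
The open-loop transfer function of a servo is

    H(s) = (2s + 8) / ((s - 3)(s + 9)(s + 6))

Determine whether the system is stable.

unstable

The poles can be read from the denominator factors: s = 3, -9, -6.
Since the pole(s) at s = 3 lie in the right half-plane, the system is unstable.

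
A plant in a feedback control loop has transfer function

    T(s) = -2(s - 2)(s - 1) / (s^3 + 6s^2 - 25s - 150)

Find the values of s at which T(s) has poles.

s = -5, -6, 5

The poles are the roots of the denominator s^3 + 6s^2 - 25s - 150 = 0.
Trying s = -5: the polynomial evaluates to 0, so (s + 5) is a factor.
Dividing out leaves s^2 + s - 30 = 0.
Factoring the quadratic: (s + 6)(s - 5) = 0.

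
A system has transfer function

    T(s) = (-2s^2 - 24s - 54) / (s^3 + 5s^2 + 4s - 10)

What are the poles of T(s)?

The poles are the roots of the denominator s^3 + 5s^2 + 4s - 10 = 0.
Trying s = 1: the polynomial evaluates to 0, so (s - 1) is a factor.
Dividing out leaves s^2 + 6s + 10 = 0.
The quadratic formula then gives s = -3 ± 1j.

s = -3 + j, -3 - j, 1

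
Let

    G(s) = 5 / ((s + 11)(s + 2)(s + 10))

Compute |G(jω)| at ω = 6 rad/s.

Substitute s = j6: numerator = 5, denominator = -608 + j696.
|G(j6)| = |5| / |-608 + j696| = 5 / 924.16 ≈ 0.005410.

|G(j6)| ≈ 0.005410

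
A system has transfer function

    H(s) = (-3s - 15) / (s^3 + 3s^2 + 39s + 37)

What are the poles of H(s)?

s = -1 ± 6j, -1

The poles are the roots of the denominator s^3 + 3s^2 + 39s + 37 = 0.
Trying s = -1: the polynomial evaluates to 0, so (s + 1) is a factor.
Dividing out leaves s^2 + 2s + 37 = 0.
The quadratic formula then gives s = -1 ± 6j.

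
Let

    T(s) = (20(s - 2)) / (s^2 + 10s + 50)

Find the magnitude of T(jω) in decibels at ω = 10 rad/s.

|T(j10)|_dB ≈ 5.22 dB

Substitute s = j10: numerator = -40 + j200, denominator = -50 + j100.
|T(j10)| = |-40 + j200| / |-50 + j100| = 203.96 / 111.80 ≈ 1.824.
In decibels: 20·log₁₀(1.824) ≈ 5.22 dB.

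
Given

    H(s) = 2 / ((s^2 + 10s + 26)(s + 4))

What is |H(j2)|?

Substitute s = j2: numerator = 2, denominator = 48 + j124.
|H(j2)| = |2| / |48 + j124| = 2 / 132.97 ≈ 0.01504.

|H(j2)| ≈ 0.01504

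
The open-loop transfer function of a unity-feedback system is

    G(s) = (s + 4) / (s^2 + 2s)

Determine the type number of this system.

Factor s from the denominator: s^2 + 2s = s·(s + 2).
There is 1 pole at the origin, so the system is Type 1.

Type 1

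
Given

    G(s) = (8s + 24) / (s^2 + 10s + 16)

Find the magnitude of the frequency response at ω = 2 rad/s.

Substitute s = j2: numerator = 24 + j16, denominator = 12 + j20.
|G(j2)| = |24 + j16| / |12 + j20| = 28.844 / 23.324 ≈ 1.237.

|G(j2)| ≈ 1.237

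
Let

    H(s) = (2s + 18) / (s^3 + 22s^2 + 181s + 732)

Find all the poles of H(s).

The poles are the roots of the denominator s^3 + 22s^2 + 181s + 732 = 0.
Trying s = -12: the polynomial evaluates to 0, so (s + 12) is a factor.
Dividing out leaves s^2 + 10s + 61 = 0.
The quadratic formula then gives s = -5 ± 6j.

s = -5 ± 6j, -12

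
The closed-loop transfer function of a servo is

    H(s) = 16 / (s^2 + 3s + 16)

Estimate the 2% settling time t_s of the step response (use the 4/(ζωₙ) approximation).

t_s ≈ 2.667 s

Comparing s^2 + 3s + 16 to s^2 + 2ζωₙs + ωₙ²: ωₙ = 4 rad/s and ζ = 3/(2·4) = 0.375.
ζωₙ = 3/2 = 1.5, so t_s ≈ 4/(ζωₙ) = 4/1.5 ≈ 2.667 s.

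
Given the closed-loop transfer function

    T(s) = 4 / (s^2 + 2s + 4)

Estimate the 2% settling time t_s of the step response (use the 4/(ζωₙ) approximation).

t_s ≈ 4 s

Comparing s^2 + 2s + 4 to s^2 + 2ζωₙs + ωₙ²: ωₙ = 2 rad/s and ζ = 2/(2·2) = 0.5.
ζωₙ = 2/2 = 1, so t_s ≈ 4/(ζωₙ) = 4/1 = 4 s.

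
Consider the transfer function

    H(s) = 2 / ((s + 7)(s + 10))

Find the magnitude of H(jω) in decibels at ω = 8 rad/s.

|H(j8)|_dB ≈ -36.7 dB

Substitute s = j8: numerator = 2, denominator = 6 + j136.
|H(j8)| = |2| / |6 + j136| = 2 / 136.13 ≈ 0.01469.
In decibels: 20·log₁₀(0.01469) ≈ -36.7 dB.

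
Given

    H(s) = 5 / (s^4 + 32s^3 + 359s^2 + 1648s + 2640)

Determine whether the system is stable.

stable

The denominator s^4 + 32s^3 + 359s^2 + 1648s + 2640 factors as (s + 12)(s + 5)(s + 4)(s + 11), giving poles at s = -12, -5, -4, -11.
Since all poles lie strictly in the left half-plane, the system is stable.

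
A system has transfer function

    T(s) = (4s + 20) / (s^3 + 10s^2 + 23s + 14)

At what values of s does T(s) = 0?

Set the numerator to zero: 4s + 20 = 0, i.e. 4·(s + 5) = 0.
So s = -5.

s = -5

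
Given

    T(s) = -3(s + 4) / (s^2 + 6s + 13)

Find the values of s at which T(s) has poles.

s = -3 ± 2j

The poles are the roots of the denominator s^2 + 6s + 13 = 0.
Using the quadratic formula: s = (-6 ± √(-16))/2 = -3 ± 2j.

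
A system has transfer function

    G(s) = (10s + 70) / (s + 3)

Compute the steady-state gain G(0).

G(0) = 70/3 ≈ 23.33

Set s = 0: G(0) = (70) / (3) = 70/3.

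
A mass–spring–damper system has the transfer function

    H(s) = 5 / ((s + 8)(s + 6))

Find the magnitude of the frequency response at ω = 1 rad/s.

Substitute s = j1: numerator = 5, denominator = 47 + j14.
|H(j1)| = |5| / |47 + j14| = 5 / 49.041 ≈ 0.1020.

|H(j1)| ≈ 0.1020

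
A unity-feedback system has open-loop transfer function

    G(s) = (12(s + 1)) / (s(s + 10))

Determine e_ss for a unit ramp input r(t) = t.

G(s) has one pole at the origin.
This is a Type 1 system. Kv = lim_{s→0} s·G(s) = 12/10 = 6/5.
e_ss = 1/Kv = 1/(6/5) = 5/6 ≈ 0.8333.

e_ss = 0.8333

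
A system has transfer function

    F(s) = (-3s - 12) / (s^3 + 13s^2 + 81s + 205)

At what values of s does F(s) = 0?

Set the numerator to zero: -3s - 12 = 0, i.e. -3·(s + 4) = 0.
So s = -4.

s = -4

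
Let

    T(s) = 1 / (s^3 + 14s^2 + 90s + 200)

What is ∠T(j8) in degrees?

At s = j8: numerator = 1, denominator = -696 + j208.
∠T = ∠num − ∠den = 0° − (163.36°) = -163.4°.

∠T(j8) ≈ -163.4°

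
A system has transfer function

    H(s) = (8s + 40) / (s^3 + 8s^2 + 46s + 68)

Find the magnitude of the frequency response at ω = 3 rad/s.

|H(j3)| ≈ 0.4200

Substitute s = j3: numerator = 40 + j24, denominator = -4 + j111.
|H(j3)| = |40 + j24| / |-4 + j111| = 46.648 / 111.07 ≈ 0.4200.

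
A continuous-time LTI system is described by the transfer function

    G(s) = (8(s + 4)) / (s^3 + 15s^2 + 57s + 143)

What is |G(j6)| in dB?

|G(j6)|_dB ≈ -17.2 dB

Substitute s = j6: numerator = 32 + j48, denominator = -397 + j126.
|G(j6)| = |32 + j48| / |-397 + j126| = 57.689 / 416.52 ≈ 0.1385.
In decibels: 20·log₁₀(0.1385) ≈ -17.2 dB.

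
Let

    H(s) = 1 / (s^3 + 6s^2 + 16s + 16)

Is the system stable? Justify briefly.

The denominator s^3 + 6s^2 + 16s + 16 factors as (s^2 + 4s + 8)(s + 2), giving poles at s = -2 + 2j, -2 - 2j, -2.
Since all poles lie strictly in the left half-plane, the system is stable.

stable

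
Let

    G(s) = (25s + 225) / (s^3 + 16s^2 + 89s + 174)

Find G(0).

Set s = 0: G(0) = (225) / (174) = 75/58.

G(0) = 75/58 ≈ 1.293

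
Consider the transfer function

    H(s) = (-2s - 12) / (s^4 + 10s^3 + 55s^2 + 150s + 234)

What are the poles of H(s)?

s = -2 ± 3j, -3 ± 3j

The poles are the roots of the denominator s^4 + 10s^3 + 55s^2 + 150s + 234 = 0.
No real roots exist; factor into two real quadratics: (s^2 + 4s + 13)(s^2 + 6s + 18) = 0.
Each quadratic gives a conjugate pair via the quadratic formula.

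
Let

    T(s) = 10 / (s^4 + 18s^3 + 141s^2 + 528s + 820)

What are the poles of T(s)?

The poles are the roots of the denominator s^4 + 18s^3 + 141s^2 + 528s + 820 = 0.
No real roots exist; factor into two real quadratics: (s^2 + 8s + 20)(s^2 + 10s + 41) = 0.
Each quadratic gives a conjugate pair via the quadratic formula.

s = -4 ± 2j, -5 ± 4j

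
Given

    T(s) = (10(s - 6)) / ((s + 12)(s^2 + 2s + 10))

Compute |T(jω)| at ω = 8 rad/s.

|T(j8)| ≈ 0.1231

Substitute s = j8: numerator = -60 + j80, denominator = -776 - j240.
|T(j8)| = |-60 + j80| / |-776 - j240| = 100 / 812.27 ≈ 0.1231.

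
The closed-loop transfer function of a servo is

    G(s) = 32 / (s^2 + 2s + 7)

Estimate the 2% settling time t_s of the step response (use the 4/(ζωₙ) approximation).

Comparing s^2 + 2s + 7 to s^2 + 2ζωₙs + ωₙ²: ωₙ = √7 ≈ 2.646 rad/s and ζ = 2/(2·√7) ≈ 0.3780.
ζωₙ = 2/2 = 1, so t_s ≈ 4/(ζωₙ) = 4/1 = 4 s.

t_s ≈ 4 s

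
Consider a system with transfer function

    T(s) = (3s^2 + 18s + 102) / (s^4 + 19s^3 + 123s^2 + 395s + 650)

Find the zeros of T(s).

s = -3 ± 5j

Set the numerator to zero: 3s^2 + 18s + 102 = 0, i.e. 3·(s^2 + 6s + 34) = 0.
Factoring: (s^2 + 6s + 34) = 0.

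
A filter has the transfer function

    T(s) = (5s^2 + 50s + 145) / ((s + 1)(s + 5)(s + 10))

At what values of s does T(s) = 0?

Set the numerator to zero: 5s^2 + 50s + 145 = 0, i.e. 5·(s^2 + 10s + 29) = 0.
Factoring: (s^2 + 10s + 29) = 0.

s = -5 ± 2j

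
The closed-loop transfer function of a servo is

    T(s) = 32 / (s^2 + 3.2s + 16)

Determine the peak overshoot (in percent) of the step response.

Comparing s^2 + 3.2s + 16 to s^2 + 2ζωₙs + ωₙ²: ωₙ = 4 rad/s and ζ = 3.2/(2·4) = 0.4.
%OS = 100·exp(−πζ/√(1−ζ²)) = 100·exp(−π·0.4/√(1−0.4²)) ≈ 25.4%.

%OS ≈ 25.4%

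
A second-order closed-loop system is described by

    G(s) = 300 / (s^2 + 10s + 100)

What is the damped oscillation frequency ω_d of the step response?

Comparing s^2 + 10s + 100 to s^2 + 2ζωₙs + ωₙ²: ωₙ = 10 rad/s and ζ = 10/(2·10) = 0.5.
ζωₙ = 10/2 = 5, so ω_d = ωₙ√(1−ζ²) = √(ωₙ² − (ζωₙ)²) = √(100 − 5²) = √75 ≈ 8.660 rad/s.

ω_d ≈ 8.660 rad/s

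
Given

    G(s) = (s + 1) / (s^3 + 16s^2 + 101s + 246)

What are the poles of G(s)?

The poles are the roots of the denominator s^3 + 16s^2 + 101s + 246 = 0.
Trying s = -6: the polynomial evaluates to 0, so (s + 6) is a factor.
Dividing out leaves s^2 + 10s + 41 = 0.
The quadratic formula then gives s = -5 ± 4j.

s = -5 + 4j, -5 - 4j, -6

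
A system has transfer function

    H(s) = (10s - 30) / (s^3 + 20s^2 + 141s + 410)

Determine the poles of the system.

The poles are the roots of the denominator s^3 + 20s^2 + 141s + 410 = 0.
Trying s = -10: the polynomial evaluates to 0, so (s + 10) is a factor.
Dividing out leaves s^2 + 10s + 41 = 0.
The quadratic formula then gives s = -5 ± 4j.

s = -5 + 4j, -5 - 4j, -10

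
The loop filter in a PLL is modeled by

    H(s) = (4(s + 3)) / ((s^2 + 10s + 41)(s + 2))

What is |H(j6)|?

|H(j6)| ≈ 0.07047

Substitute s = j6: numerator = 12 + j24, denominator = -350 + j150.
|H(j6)| = |12 + j24| / |-350 + j150| = 26.833 / 380.79 ≈ 0.07047.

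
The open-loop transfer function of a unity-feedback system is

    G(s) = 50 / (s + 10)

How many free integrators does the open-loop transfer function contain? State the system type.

Type 0

The denominator has no factor of s at the origin — no free integrator — so this is a Type 0 system.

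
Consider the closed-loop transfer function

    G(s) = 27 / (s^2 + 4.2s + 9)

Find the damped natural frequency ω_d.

ω_d ≈ 2.142 rad/s

Comparing s^2 + 4.2s + 9 to s^2 + 2ζωₙs + ωₙ²: ωₙ = 3 rad/s and ζ = 4.2/(2·3) = 0.7.
ζωₙ = 4.2/2 = 2.1, so ω_d = ωₙ√(1−ζ²) = √(ωₙ² − (ζωₙ)²) = √(9 − 2.1²) = √4.59 ≈ 2.142 rad/s.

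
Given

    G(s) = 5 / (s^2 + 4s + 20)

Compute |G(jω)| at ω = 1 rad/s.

Substitute s = j1: numerator = 5, denominator = 19 + j4.
|G(j1)| = |5| / |19 + j4| = 5 / 19.416 ≈ 0.2575.

|G(j1)| ≈ 0.2575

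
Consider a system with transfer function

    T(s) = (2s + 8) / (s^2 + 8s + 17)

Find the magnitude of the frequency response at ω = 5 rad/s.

Substitute s = j5: numerator = 8 + j10, denominator = -8 + j40.
|T(j5)| = |8 + j10| / |-8 + j40| = 12.806 / 40.792 ≈ 0.3139.

|T(j5)| ≈ 0.3139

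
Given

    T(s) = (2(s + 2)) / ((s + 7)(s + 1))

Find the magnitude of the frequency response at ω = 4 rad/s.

|T(j4)| ≈ 0.2691

Substitute s = j4: numerator = 4 + j8, denominator = -9 + j32.
|T(j4)| = |4 + j8| / |-9 + j32| = 8.9443 / 33.242 ≈ 0.2691.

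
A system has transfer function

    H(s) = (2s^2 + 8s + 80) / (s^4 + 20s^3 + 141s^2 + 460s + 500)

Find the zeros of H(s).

Set the numerator to zero: 2s^2 + 8s + 80 = 0, i.e. 2·(s^2 + 4s + 40) = 0.
Factoring: (s^2 + 4s + 40) = 0.

s = -2 + 6j, -2 - 6j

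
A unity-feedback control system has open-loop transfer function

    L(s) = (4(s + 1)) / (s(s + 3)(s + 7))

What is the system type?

Type 1

The denominator has 1 factor of s at the origin (free integrator), so this is a Type 1 system.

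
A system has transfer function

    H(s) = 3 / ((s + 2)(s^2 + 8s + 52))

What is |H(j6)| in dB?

Substitute s = j6: numerator = 3, denominator = -256 + j192.
|H(j6)| = |3| / |-256 + j192| = 3 / 320 = 0.009375.
In decibels: 20·log₁₀(0.009375) ≈ -40.6 dB.

|H(j6)|_dB ≈ -40.6 dB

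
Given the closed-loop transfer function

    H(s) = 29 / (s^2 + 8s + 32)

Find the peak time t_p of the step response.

Comparing s^2 + 8s + 32 to s^2 + 2ζωₙs + ωₙ²: ωₙ = √32 ≈ 5.657 rad/s and ζ = 8/(2·√32) ≈ 0.7071.
ζωₙ = 8/2 = 4, so ω_d = ωₙ√(1−ζ²) = √(ωₙ² − (ζωₙ)²) = √(32 − 4²) = √16 = 4 rad/s.
t_p = π/ω_d = π/4 ≈ 0.7854 s.

t_p ≈ 0.7854 s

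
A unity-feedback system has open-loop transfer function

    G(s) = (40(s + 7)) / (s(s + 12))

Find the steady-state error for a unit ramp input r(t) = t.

e_ss = 0.04286

G(s) has one pole at the origin.
This is a Type 1 system. Kv = lim_{s→0} s·G(s) = 280/12 = 70/3.
e_ss = 1/Kv = 1/(70/3) = 3/70 ≈ 0.04286.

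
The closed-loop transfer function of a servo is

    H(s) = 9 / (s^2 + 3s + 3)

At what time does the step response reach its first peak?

t_p ≈ 3.628 s

Comparing s^2 + 3s + 3 to s^2 + 2ζωₙs + ωₙ²: ωₙ = √3 ≈ 1.732 rad/s and ζ = 3/(2·√3) ≈ 0.8660.
ζωₙ = 3/2 = 1.5, so ω_d = ωₙ√(1−ζ²) = √(ωₙ² − (ζωₙ)²) = √(3 − 1.5²) = √0.75 ≈ 0.8660 rad/s.
t_p = π/ω_d = π/0.8660 ≈ 3.628 s.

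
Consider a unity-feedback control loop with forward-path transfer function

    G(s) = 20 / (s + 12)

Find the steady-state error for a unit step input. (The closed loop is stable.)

e_ss = 0.3750

G(s) has no poles at the origin.
This is a Type 0 system. Kp = lim_{s→0} G(s) = 20/12 = 5/3.
e_ss = 1/(1 + Kp) = 1/(1 + 5/3) = 3/8 ≈ 0.3750.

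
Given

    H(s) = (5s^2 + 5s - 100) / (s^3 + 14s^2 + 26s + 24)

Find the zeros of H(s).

s = -5, 4

Set the numerator to zero: 5s^2 + 5s - 100 = 0, i.e. 5·(s^2 + s - 20) = 0.
Factoring: (s + 5)(s - 4) = 0.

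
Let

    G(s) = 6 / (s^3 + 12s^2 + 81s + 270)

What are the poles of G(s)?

s = -3 ± 6j, -6

The poles are the roots of the denominator s^3 + 12s^2 + 81s + 270 = 0.
Trying s = -6: the polynomial evaluates to 0, so (s + 6) is a factor.
Dividing out leaves s^2 + 6s + 45 = 0.
The quadratic formula then gives s = -3 ± 6j.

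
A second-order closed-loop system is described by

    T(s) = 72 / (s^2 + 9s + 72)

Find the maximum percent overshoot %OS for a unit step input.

%OS ≈ 14.0%

Comparing s^2 + 9s + 72 to s^2 + 2ζωₙs + ωₙ²: ωₙ = √72 ≈ 8.485 rad/s and ζ = 9/(2·√72) ≈ 0.5303.
%OS = 100·exp(−πζ/√(1−ζ²)) = 100·exp(−π·0.5303/√(1−0.5303²)) ≈ 14.0%.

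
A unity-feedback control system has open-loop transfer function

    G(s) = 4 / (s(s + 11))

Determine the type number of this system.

The denominator has 1 factor of s at the origin (free integrator), so this is a Type 1 system.

Type 1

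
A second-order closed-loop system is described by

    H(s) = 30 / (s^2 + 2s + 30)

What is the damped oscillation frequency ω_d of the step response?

Comparing s^2 + 2s + 30 to s^2 + 2ζωₙs + ωₙ²: ωₙ = √30 ≈ 5.477 rad/s and ζ = 2/(2·√30) ≈ 0.1826.
ζωₙ = 2/2 = 1, so ω_d = ωₙ√(1−ζ²) = √(ωₙ² − (ζωₙ)²) = √(30 − 1²) = √29 ≈ 5.385 rad/s.

ω_d ≈ 5.385 rad/s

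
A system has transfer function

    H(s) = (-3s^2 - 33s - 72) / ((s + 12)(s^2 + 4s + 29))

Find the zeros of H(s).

s = -3, -8

Set the numerator to zero: -3s^2 - 33s - 72 = 0, i.e. -3·(s^2 + 11s + 24) = 0.
Factoring: (s + 3)(s + 8) = 0.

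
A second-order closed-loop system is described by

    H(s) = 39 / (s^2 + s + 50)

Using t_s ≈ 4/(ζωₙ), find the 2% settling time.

t_s ≈ 8 s

Comparing s^2 + s + 50 to s^2 + 2ζωₙs + ωₙ²: ωₙ = √50 ≈ 7.071 rad/s and ζ = 1/(2·√50) ≈ 0.07071.
ζωₙ = 1/2 = 0.5, so t_s ≈ 4/(ζωₙ) = 4/0.5 = 8 s.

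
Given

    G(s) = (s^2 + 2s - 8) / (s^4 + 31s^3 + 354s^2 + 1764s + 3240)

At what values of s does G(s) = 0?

s = 2, -4

Set the numerator to zero: s^2 + 2s - 8 = 0.
Factoring: (s - 2)(s + 4) = 0.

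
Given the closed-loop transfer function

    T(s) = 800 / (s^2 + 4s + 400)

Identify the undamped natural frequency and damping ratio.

ωₙ = 20 rad/s, ζ = 0.1

Compare the denominator to the standard form s^2 + 2ζωₙs + ωₙ².
ωₙ² = 400, so ωₙ = 20 rad/s.
2ζωₙ = 4, so ζ = 4/(2·20) = 0.1.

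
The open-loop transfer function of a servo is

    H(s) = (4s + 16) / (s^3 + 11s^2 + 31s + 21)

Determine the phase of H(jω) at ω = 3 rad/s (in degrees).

At s = j3: numerator = 16 + j12, denominator = -78 + j66.
∠H = ∠num − ∠den = 36.870° − (139.76°) = -102.9°.

∠H(j3) ≈ -102.9°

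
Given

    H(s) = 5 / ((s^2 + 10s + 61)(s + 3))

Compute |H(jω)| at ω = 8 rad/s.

|H(j8)| ≈ 0.007310

Substitute s = j8: numerator = 5, denominator = -649 + j216.
|H(j8)| = |5| / |-649 + j216| = 5 / 684.00 ≈ 0.007310.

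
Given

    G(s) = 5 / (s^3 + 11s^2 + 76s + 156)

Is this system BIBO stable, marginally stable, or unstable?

The denominator s^3 + 11s^2 + 76s + 156 factors as (s^2 + 8s + 52)(s + 3), giving poles at s = -4 + 6j, -4 - 6j, -3.
Since all poles lie strictly in the left half-plane, the system is stable.

stable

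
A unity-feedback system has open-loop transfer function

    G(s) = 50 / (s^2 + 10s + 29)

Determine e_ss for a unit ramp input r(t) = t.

G(s) has no poles at the origin.
This is a Type 0 system; Kv = lim_{s→0} s·G(s) = 0, so the steady-state error for a ramp input is infinite.

e_ss = ∞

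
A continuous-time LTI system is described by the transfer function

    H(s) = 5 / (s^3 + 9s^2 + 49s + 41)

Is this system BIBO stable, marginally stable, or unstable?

stable

The denominator s^3 + 9s^2 + 49s + 41 factors as (s^2 + 8s + 41)(s + 1), giving poles at s = -4 ± 5j, -1.
Since all poles lie strictly in the left half-plane, the system is stable.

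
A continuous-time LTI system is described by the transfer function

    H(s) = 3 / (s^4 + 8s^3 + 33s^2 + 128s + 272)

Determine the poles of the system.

s = 4j, -4j, -4 + j, -4 - j

The poles are the roots of the denominator s^4 + 8s^3 + 33s^2 + 128s + 272 = 0.
No real roots exist; factor into two real quadratics: (s^2 + 16)(s^2 + 8s + 17) = 0.
Each quadratic gives a conjugate pair via the quadratic formula.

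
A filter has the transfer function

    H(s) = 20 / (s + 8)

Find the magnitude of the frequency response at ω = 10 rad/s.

Substitute s = j10: numerator = 20, denominator = 8 + j10.
|H(j10)| = |20| / |8 + j10| = 20 / 12.806 ≈ 1.562.

|H(j10)| ≈ 1.562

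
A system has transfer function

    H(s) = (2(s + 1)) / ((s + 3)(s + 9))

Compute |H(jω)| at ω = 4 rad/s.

Substitute s = j4: numerator = 2 + j8, denominator = 11 + j48.
|H(j4)| = |2 + j8| / |11 + j48| = 8.2462 / 49.244 ≈ 0.1675.

|H(j4)| ≈ 0.1675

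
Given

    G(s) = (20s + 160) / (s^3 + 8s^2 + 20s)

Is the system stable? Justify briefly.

marginally stable

The denominator s^3 + 8s^2 + 20s factors as s(s^2 + 8s + 20), giving poles at s = 0, -4 ± 2j.
Since the simple pole(s) at s = 0 lie on the jω-axis with none in the right half-plane, the system is marginally stable.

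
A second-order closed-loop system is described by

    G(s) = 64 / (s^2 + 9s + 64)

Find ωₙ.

ωₙ = 8 rad/s

Compare the denominator to the standard form s^2 + 2ζωₙs + ωₙ².
ωₙ² = 64, so ωₙ = 8 rad/s.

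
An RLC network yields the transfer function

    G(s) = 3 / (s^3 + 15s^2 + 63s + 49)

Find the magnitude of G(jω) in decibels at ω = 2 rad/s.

Substitute s = j2: numerator = 3, denominator = -11 + j118.
|G(j2)| = |3| / |-11 + j118| = 3 / 118.51 ≈ 0.02531.
In decibels: 20·log₁₀(0.02531) ≈ -31.9 dB.

|G(j2)|_dB ≈ -31.9 dB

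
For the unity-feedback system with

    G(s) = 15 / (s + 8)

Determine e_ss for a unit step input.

e_ss = 0.3478

G(s) has no poles at the origin.
This is a Type 0 system. Kp = lim_{s→0} G(s) = 15/8.
e_ss = 1/(1 + Kp) = 1/(1 + 15/8) = 8/23 ≈ 0.3478.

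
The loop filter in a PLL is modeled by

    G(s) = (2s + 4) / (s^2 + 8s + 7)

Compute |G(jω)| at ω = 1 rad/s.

|G(j1)| ≈ 0.4472

Substitute s = j1: numerator = 4 + j2, denominator = 6 + j8.
|G(j1)| = |4 + j2| / |6 + j8| = 4.4721 / 10 ≈ 0.4472.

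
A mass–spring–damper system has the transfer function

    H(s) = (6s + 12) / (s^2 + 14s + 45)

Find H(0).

Set s = 0: H(0) = (12) / (45) = 4/15.

H(0) = 4/15 ≈ 0.2667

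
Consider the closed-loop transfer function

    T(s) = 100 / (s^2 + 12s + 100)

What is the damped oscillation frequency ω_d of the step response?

Comparing s^2 + 12s + 100 to s^2 + 2ζωₙs + ωₙ²: ωₙ = 10 rad/s and ζ = 12/(2·10) = 0.6.
ζωₙ = 12/2 = 6, so ω_d = ωₙ√(1−ζ²) = √(ωₙ² − (ζωₙ)²) = √(100 − 6²) = √64 = 8 rad/s.

ω_d = 8 rad/s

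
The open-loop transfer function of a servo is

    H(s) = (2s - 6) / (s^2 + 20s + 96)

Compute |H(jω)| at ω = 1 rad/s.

Substitute s = j1: numerator = -6 + j2, denominator = 95 + j20.
|H(j1)| = |-6 + j2| / |95 + j20| = 6.3246 / 97.082 ≈ 0.06515.

|H(j1)| ≈ 0.06515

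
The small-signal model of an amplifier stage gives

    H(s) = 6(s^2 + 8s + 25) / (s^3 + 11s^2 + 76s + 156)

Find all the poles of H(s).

The poles are the roots of the denominator s^3 + 11s^2 + 76s + 156 = 0.
Trying s = -3: the polynomial evaluates to 0, so (s + 3) is a factor.
Dividing out leaves s^2 + 8s + 52 = 0.
The quadratic formula then gives s = -4 ± 6j.

s = -4 + 6j, -4 - 6j, -3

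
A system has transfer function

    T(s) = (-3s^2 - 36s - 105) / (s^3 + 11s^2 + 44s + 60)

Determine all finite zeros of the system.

Set the numerator to zero: -3s^2 - 36s - 105 = 0, i.e. -3·(s^2 + 12s + 35) = 0.
Factoring: (s + 5)(s + 7) = 0.

s = -5, -7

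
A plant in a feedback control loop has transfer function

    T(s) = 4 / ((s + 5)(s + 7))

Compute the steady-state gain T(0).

T(0) = 4/35 ≈ 0.1143

At s = 0 each factor (s + a) contributes a and each (s^2 + bs + c) contributes c.
T(0) = 4·1 / ((5) · (7)) = 4/35 = 4/35.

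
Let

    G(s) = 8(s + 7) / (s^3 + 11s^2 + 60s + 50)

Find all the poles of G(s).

The poles are the roots of the denominator s^3 + 11s^2 + 60s + 50 = 0.
Trying s = -1: the polynomial evaluates to 0, so (s + 1) is a factor.
Dividing out leaves s^2 + 10s + 50 = 0.
The quadratic formula then gives s = -5 ± 5j.

s = -5 + 5j, -5 - 5j, -1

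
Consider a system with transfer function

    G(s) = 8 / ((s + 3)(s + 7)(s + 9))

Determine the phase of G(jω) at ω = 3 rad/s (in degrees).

∠G(j3) ≈ -86.63°

At s = j3: numerator = 8, denominator = 18 + j306.
∠G = ∠num − ∠den = 0° − (86.634°) = -86.63°.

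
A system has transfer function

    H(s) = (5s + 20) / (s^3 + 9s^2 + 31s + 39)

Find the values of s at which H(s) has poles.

The poles are the roots of the denominator s^3 + 9s^2 + 31s + 39 = 0.
Trying s = -3: the polynomial evaluates to 0, so (s + 3) is a factor.
Dividing out leaves s^2 + 6s + 13 = 0.
The quadratic formula then gives s = -3 ± 2j.

s = -3 ± 2j, -3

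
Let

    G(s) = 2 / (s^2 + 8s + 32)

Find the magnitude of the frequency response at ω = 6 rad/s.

Substitute s = j6: numerator = 2, denominator = -4 + j48.
|G(j6)| = |2| / |-4 + j48| = 2 / 48.166 ≈ 0.04152.

|G(j6)| ≈ 0.04152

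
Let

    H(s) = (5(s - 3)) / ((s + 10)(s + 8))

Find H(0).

H(0) = -3/16 ≈ -0.1875

At s = 0 each factor (s + a) contributes a and each (s^2 + bs + c) contributes c.
H(0) = 5·(-3) / ((10) · (8)) = -15/80 = -3/16.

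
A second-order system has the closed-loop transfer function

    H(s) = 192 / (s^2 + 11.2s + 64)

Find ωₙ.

ωₙ = 8 rad/s

Compare the denominator to the standard form s^2 + 2ζωₙs + ωₙ².
ωₙ² = 64, so ωₙ = 8 rad/s.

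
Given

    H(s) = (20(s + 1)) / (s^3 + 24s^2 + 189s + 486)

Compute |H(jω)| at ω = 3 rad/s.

Substitute s = j3: numerator = 20 + j60, denominator = 270 + j540.
|H(j3)| = |20 + j60| / |270 + j540| = 63.246 / 603.74 ≈ 0.1048.

|H(j3)| ≈ 0.1048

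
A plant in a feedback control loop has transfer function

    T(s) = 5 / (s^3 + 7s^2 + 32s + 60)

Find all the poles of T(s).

The poles are the roots of the denominator s^3 + 7s^2 + 32s + 60 = 0.
Trying s = -3: the polynomial evaluates to 0, so (s + 3) is a factor.
Dividing out leaves s^2 + 4s + 20 = 0.
The quadratic formula then gives s = -2 ± 4j.

s = -2 ± 4j, -3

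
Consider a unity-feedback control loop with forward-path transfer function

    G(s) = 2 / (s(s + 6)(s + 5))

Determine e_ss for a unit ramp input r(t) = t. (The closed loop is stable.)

e_ss = 15

G(s) has one pole at the origin.
This is a Type 1 system. Kv = lim_{s→0} s·G(s) = 2/30 = 1/15.
e_ss = 1/Kv = 1/(1/15) = 15.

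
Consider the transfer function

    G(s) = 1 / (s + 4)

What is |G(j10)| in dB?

|G(j10)|_dB ≈ -20.6 dB

Substitute s = j10: numerator = 1, denominator = 4 + j10.
|G(j10)| = |1| / |4 + j10| = 1 / 10.770 ≈ 0.09285.
In decibels: 20·log₁₀(0.09285) ≈ -20.6 dB.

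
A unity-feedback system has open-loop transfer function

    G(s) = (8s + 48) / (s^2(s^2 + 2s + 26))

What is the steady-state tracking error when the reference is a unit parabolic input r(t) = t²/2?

G(s) has 2 poles at the origin.
This is a Type 2 system. Ka = lim_{s→0} s^2·G(s) = 48/26 = 24/13.
e_ss = 1/Ka = 1/(24/13) = 13/24 ≈ 0.5417.

e_ss = 0.5417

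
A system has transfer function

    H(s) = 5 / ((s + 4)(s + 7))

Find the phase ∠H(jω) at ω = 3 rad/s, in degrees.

∠H(j3) ≈ -60.07°

At s = j3: numerator = 5, denominator = 19 + j33.
∠H = ∠num − ∠den = 0° − (60.068°) = -60.07°.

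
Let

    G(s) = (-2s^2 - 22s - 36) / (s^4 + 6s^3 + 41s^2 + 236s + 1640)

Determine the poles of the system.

s = -5 ± 4j, 2 ± 6j

The poles are the roots of the denominator s^4 + 6s^3 + 41s^2 + 236s + 1640 = 0.
No real roots exist; factor into two real quadratics: (s^2 + 10s + 41)(s^2 - 4s + 40) = 0.
Each quadratic gives a conjugate pair via the quadratic formula.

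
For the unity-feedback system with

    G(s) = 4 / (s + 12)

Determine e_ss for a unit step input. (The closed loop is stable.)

G(s) has no poles at the origin.
This is a Type 0 system. Kp = lim_{s→0} G(s) = 4/12 = 1/3.
e_ss = 1/(1 + Kp) = 1/(1 + 1/3) = 3/4 ≈ 0.7500.

e_ss = 0.7500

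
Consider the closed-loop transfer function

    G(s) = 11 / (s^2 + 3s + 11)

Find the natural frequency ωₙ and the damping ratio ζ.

Compare the denominator to the standard form s^2 + 2ζωₙs + ωₙ².
ωₙ² = 11, so ωₙ = √11 ≈ 3.317 rad/s.
2ζωₙ = 3, so ζ = 3/(2·√11) ≈ 0.4523.
With ζ = 0.4523 the response is underdamped.

ωₙ ≈ 3.317 rad/s, ζ ≈ 0.4523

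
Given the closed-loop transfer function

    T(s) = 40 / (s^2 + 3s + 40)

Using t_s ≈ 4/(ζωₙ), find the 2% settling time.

Comparing s^2 + 3s + 40 to s^2 + 2ζωₙs + ωₙ²: ωₙ = √40 ≈ 6.325 rad/s and ζ = 3/(2·√40) ≈ 0.2372.
ζωₙ = 3/2 = 1.5, so t_s ≈ 4/(ζωₙ) = 4/1.5 ≈ 2.667 s.

t_s ≈ 2.667 s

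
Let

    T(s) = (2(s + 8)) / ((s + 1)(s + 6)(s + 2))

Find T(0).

T(0) = 4/3 ≈ 1.333

At s = 0 each factor (s + a) contributes a and each (s^2 + bs + c) contributes c.
T(0) = 2·(8) / ((1) · (6) · (2)) = 16/12 = 4/3.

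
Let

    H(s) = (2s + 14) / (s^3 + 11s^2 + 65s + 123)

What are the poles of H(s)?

The poles are the roots of the denominator s^3 + 11s^2 + 65s + 123 = 0.
Trying s = -3: the polynomial evaluates to 0, so (s + 3) is a factor.
Dividing out leaves s^2 + 8s + 41 = 0.
The quadratic formula then gives s = -4 ± 5j.

s = -4 + 5j, -4 - 5j, -3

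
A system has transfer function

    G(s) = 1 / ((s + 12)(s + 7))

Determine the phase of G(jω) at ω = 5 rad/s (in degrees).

At s = j5: numerator = 1, denominator = 59 + j95.
∠G = ∠num − ∠den = 0° − (58.158°) = -58.16°.

∠G(j5) ≈ -58.16°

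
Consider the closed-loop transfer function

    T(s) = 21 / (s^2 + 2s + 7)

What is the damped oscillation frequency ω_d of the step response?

Comparing s^2 + 2s + 7 to s^2 + 2ζωₙs + ωₙ²: ωₙ = √7 ≈ 2.646 rad/s and ζ = 2/(2·√7) ≈ 0.3780.
ζωₙ = 2/2 = 1, so ω_d = ωₙ√(1−ζ²) = √(ωₙ² − (ζωₙ)²) = √(7 − 1²) = √6 ≈ 2.449 rad/s.

ω_d ≈ 2.449 rad/s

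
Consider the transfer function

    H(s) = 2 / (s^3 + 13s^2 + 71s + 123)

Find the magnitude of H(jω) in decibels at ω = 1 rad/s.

Substitute s = j1: numerator = 2, denominator = 110 + j70.
|H(j1)| = |2| / |110 + j70| = 2 / 130.38 ≈ 0.01534.
In decibels: 20·log₁₀(0.01534) ≈ -36.3 dB.

|H(j1)|_dB ≈ -36.3 dB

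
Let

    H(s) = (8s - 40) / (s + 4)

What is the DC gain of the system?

H(0) = -10

Set s = 0: H(0) = (-40) / (4) = -10.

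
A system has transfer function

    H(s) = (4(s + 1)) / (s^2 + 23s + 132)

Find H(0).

H(0) = 1/33 ≈ 0.03030

Set s = 0: H(0) = (4) / (132) = 1/33.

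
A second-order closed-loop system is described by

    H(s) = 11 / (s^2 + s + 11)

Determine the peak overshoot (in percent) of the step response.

Comparing s^2 + s + 11 to s^2 + 2ζωₙs + ωₙ²: ωₙ = √11 ≈ 3.317 rad/s and ζ = 1/(2·√11) ≈ 0.1508.
%OS = 100·exp(−πζ/√(1−ζ²)) = 100·exp(−π·0.1508/√(1−0.1508²)) ≈ 61.9%.

%OS ≈ 61.9%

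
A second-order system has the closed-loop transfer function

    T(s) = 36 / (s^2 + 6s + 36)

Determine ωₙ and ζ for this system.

Compare the denominator to the standard form s^2 + 2ζωₙs + ωₙ².
ωₙ² = 36, so ωₙ = 6 rad/s.
2ζωₙ = 6, so ζ = 6/(2·6) = 0.5.

ωₙ = 6 rad/s, ζ = 0.5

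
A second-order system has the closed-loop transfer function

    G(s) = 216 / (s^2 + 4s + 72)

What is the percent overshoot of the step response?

Comparing s^2 + 4s + 72 to s^2 + 2ζωₙs + ωₙ²: ωₙ = √72 ≈ 8.485 rad/s and ζ = 4/(2·√72) ≈ 0.2357.
%OS = 100·exp(−πζ/√(1−ζ²)) = 100·exp(−π·0.2357/√(1−0.2357²)) ≈ 46.7%.

%OS ≈ 46.7%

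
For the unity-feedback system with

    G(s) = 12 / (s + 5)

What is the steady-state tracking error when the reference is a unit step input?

e_ss = 0.2941

G(s) has no poles at the origin.
This is a Type 0 system. Kp = lim_{s→0} G(s) = 12/5.
e_ss = 1/(1 + Kp) = 1/(1 + 12/5) = 5/17 ≈ 0.2941.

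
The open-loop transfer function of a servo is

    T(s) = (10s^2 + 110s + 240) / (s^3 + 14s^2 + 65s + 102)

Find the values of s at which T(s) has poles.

s = -4 ± j, -6

The poles are the roots of the denominator s^3 + 14s^2 + 65s + 102 = 0.
Trying s = -6: the polynomial evaluates to 0, so (s + 6) is a factor.
Dividing out leaves s^2 + 8s + 17 = 0.
The quadratic formula then gives s = -4 ± 1j.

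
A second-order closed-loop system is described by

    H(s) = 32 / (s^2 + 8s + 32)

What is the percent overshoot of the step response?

Comparing s^2 + 8s + 32 to s^2 + 2ζωₙs + ωₙ²: ωₙ = √32 ≈ 5.657 rad/s and ζ = 8/(2·√32) ≈ 0.7071.
%OS = 100·exp(−πζ/√(1−ζ²)) = 100·exp(−π·0.7071/√(1−0.7071²)) ≈ 4.32%.

%OS ≈ 4.32%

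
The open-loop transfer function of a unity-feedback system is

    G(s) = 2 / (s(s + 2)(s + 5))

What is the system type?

Type 1

The denominator has 1 factor of s at the origin (free integrator), so this is a Type 1 system.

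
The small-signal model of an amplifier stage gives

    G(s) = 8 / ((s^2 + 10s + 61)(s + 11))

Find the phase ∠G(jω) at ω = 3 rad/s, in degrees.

∠G(j3) ≈ -45.24°

At s = j3: numerator = 8, denominator = 482 + j486.
∠G = ∠num − ∠den = 0° − (45.237°) = -45.24°.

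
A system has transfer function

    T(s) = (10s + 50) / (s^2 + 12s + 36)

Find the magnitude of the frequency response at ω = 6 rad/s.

|T(j6)| ≈ 1.085

Substitute s = j6: numerator = 50 + j60, denominator = j72.
|T(j6)| = |50 + j60| / |j72| = 78.102 / 72 ≈ 1.085.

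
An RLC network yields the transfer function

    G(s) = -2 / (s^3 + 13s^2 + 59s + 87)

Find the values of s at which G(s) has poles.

s = -5 + 2j, -5 - 2j, -3

The poles are the roots of the denominator s^3 + 13s^2 + 59s + 87 = 0.
Trying s = -3: the polynomial evaluates to 0, so (s + 3) is a factor.
Dividing out leaves s^2 + 10s + 29 = 0.
The quadratic formula then gives s = -5 ± 2j.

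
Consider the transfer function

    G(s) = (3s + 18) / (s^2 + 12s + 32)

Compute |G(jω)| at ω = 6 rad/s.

Substitute s = j6: numerator = 18 + j18, denominator = -4 + j72.
|G(j6)| = |18 + j18| / |-4 + j72| = 25.456 / 72.111 ≈ 0.3530.

|G(j6)| ≈ 0.3530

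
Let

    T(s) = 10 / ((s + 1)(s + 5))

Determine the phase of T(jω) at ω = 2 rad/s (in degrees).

∠T(j2) ≈ -85.24°

At s = j2: numerator = 10, denominator = 1 + j12.
∠T = ∠num − ∠den = 0° − (85.236°) = -85.24°.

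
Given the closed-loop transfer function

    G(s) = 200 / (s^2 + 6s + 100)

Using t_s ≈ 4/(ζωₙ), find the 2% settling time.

Comparing s^2 + 6s + 100 to s^2 + 2ζωₙs + ωₙ²: ωₙ = 10 rad/s and ζ = 6/(2·10) = 0.3.
ζωₙ = 6/2 = 3, so t_s ≈ 4/(ζωₙ) = 4/3 ≈ 1.333 s.

t_s ≈ 1.333 s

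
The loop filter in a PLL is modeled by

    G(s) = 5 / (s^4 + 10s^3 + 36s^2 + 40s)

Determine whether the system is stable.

The denominator s^4 + 10s^3 + 36s^2 + 40s factors as s(s + 2)(s^2 + 8s + 20), giving poles at s = 0, -2, -4 ± 2j.
Since the simple pole(s) at s = 0 lie on the jω-axis with none in the right half-plane, the system is marginally stable.

marginally stable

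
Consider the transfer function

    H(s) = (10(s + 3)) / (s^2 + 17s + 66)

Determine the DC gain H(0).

H(0) = 5/11 ≈ 0.4545

Set s = 0: H(0) = (30) / (66) = 5/11.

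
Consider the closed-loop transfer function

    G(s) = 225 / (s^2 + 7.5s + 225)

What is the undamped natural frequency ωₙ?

Compare the denominator to the standard form s^2 + 2ζωₙs + ωₙ².
ωₙ² = 225, so ωₙ = 15 rad/s.

ωₙ = 15 rad/s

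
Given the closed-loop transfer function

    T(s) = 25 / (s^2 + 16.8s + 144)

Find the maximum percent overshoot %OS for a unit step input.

%OS ≈ 4.60%

Comparing s^2 + 16.8s + 144 to s^2 + 2ζωₙs + ωₙ²: ωₙ = 12 rad/s and ζ = 16.8/(2·12) = 0.7.
%OS = 100·exp(−πζ/√(1−ζ²)) = 100·exp(−π·0.7/√(1−0.7²)) ≈ 4.60%.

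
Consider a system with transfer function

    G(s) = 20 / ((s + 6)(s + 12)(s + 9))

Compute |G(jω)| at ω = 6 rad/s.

Substitute s = j6: numerator = 20, denominator = -324 + j1188.
|G(j6)| = |20| / |-324 + j1188| = 20 / 1231.4 ≈ 0.01624.

|G(j6)| ≈ 0.01624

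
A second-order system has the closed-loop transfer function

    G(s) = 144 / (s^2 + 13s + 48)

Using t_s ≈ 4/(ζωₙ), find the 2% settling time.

Comparing s^2 + 13s + 48 to s^2 + 2ζωₙs + ωₙ²: ωₙ = √48 ≈ 6.928 rad/s and ζ = 13/(2·√48) ≈ 0.9382.
ζωₙ = 13/2 = 6.5, so t_s ≈ 4/(ζωₙ) = 4/6.5 ≈ 0.6154 s.

t_s ≈ 0.6154 s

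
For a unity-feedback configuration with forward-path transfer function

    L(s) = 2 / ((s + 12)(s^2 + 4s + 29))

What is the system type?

The denominator has no factor of s at the origin — no free integrator — so this is a Type 0 system.

Type 0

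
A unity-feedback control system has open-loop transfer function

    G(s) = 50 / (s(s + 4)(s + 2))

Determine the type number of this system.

The denominator has 1 factor of s at the origin (free integrator), so this is a Type 1 system.

Type 1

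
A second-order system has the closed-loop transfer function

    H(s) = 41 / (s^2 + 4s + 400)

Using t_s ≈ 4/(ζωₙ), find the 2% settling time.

t_s ≈ 2 s

Comparing s^2 + 4s + 400 to s^2 + 2ζωₙs + ωₙ²: ωₙ = 20 rad/s and ζ = 4/(2·20) = 0.1.
ζωₙ = 4/2 = 2, so t_s ≈ 4/(ζωₙ) = 4/2 = 2 s.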